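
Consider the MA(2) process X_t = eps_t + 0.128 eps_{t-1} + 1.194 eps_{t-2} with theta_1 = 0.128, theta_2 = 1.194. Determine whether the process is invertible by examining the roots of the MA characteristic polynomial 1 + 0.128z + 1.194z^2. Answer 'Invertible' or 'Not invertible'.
\text{Not invertible}

The MA(q) characteristic polynomial is P(z) = 1 + 0.128z + 1.194z^2.
Invertibility requires all roots to lie outside the unit circle, i.e. |z| > 1 for every root.
Set 1 + (0.128) z + (1.194) z^2 = 0, i.e. a z^2 + b z + c = 0 with a = 1.194, b = 0.128, c = 1.
Discriminant D = b^2 - 4ac = (0.128)^2 - 4*(1.194)*1 = 0.016384 - (4.776) = -4.759616.
D < 0, so the roots are the complex-conjugate pair z = (-b +/- i sqrt(-D)) / (2a) = -0.0536 +/- 0.9136i.
For a conjugate pair |z|^2 = z * conj(z) = (product of roots) = c/a = 1/(1.194) = 0.837521, so |z| = sqrt(0.837521) = 0.9152 for both roots.
Moduli of all roots: 0.9152, 0.9152.
All moduli strictly greater than 1? No.
Verdict: Not invertible.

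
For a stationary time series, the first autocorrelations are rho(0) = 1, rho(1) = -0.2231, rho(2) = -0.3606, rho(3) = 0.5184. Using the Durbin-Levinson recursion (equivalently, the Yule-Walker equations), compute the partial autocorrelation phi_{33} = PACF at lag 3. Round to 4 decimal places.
\phi_{33} = 0.3970

The PACF at lag k is phi_{kk}, the last component of the solution
to the Yule-Walker system G_k phi = r_k where
  (G_k)_{ij} = rho(|i - j|), (r_k)_i = rho(i), i,j = 1..k.
Equivalently, Durbin-Levinson gives phi_{kk} iteratively:
  phi_{11} = rho(1)
  phi_{kk} = [rho(k) - sum_{j=1..k-1} phi_{k-1,j} rho(k-j)]
            / [1 - sum_{j=1..k-1} phi_{k-1,j} rho(j)],
  phi_{k,j} = phi_{k-1,j} - phi_{kk} phi_{k-1,k-j},  j = 1..k-1.
Step k = 1:
  phi_11 = rho(1) = -0.2231.
Step k = 2:
  phi_22 = [rho(2) - phi_11 rho(1)] / [1 - phi_11 rho(1)] = [-0.3606 - (-0.2231)(-0.2231)] / [1 - (-0.2231)(-0.2231)]
         = -0.41037361 / 0.95022639 = -0.431869.
  Update: phi_21 = phi_11 - phi_22 phi_11 = -0.2231 - (-0.431869)(-0.2231) = -0.31945.
Step k = 3:
  phi_33 = [rho(3) - phi_21 rho(2) - phi_22 rho(1)] / [1 - phi_21 rho(1) - phi_22 rho(2)]
    numerator   = 0.5184 - (-0.31945)(-0.3606) - (-0.431869)(-0.2231) = 0.30685627
    denominator = 1 - (-0.31945)(-0.2231) - (-0.431869)(-0.3606) = 0.77299862
  phi_33 = 0.30685627 / 0.77299862 = 0.397.
Therefore phi_{33} = 0.3970.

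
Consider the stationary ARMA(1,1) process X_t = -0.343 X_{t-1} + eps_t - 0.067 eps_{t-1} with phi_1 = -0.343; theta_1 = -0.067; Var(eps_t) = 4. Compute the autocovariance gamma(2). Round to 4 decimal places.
\gamma(2) = 0.6522

Multiply the model equation by X_{t-k} and take expectations. With theta_0 = psi_0 = 1 and psi_j the MA(infinity) weights, this gives
  gamma(k) - sum_i phi_i gamma(k-i) = c_k,
  c_k = sigma^2 * sum_{j=k..q} theta_j psi_{j-k}   (c_k = 0 for k > q),
using gamma(-m) = gamma(m).
psi-weights needed (psi_j = theta_j + sum_i phi_i psi_{j-i}):
  psi_1 = theta_1 + phi_1 = -0.067 + (-0.343) = -0.41
Right-hand sides:
  c_0 = sigma^2 (1 + theta_1 psi_1) = 4 * (1 + (-0.067)(-0.41)) = 4 * 1.02747 = 4.10988
  c_1 = sigma^2 theta_1 = 4 * (-0.067) = -0.268
  c_2 = 0
Equations for k = 0 and k = 1 (AR order 1):
  gamma(0) = phi_1 gamma(1) + c_0
  gamma(1) = phi_1 gamma(0) + c_1
Substituting the second into the first: gamma(0) (1 - phi_1^2) = c_0 + phi_1 c_1, so
  gamma(0) = (c_0 + phi_1 c_1) / (1 - phi_1^2) = (4.10988 + (-0.343)(-0.268)) / (1 - (-0.343)^2) = 4.201804 / 0.882351 = 4.762055.
  gamma(1) = phi_1 gamma(0) + c_1 = (-0.343)(4.762055) + (-0.268) = -1.901385.
For k = 2 (> q): gamma(2) = phi_1 gamma(1) = (-0.343)(-1.901385) = 0.652175.
Therefore gamma(2) = 0.6522 (to 4 decimal places).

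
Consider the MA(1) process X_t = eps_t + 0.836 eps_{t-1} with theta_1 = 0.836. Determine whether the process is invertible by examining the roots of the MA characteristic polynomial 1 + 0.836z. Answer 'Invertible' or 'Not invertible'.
\text{Invertible}

The MA(q) characteristic polynomial is P(z) = 1 + 0.836z.
Invertibility requires all roots to lie outside the unit circle, i.e. |z| > 1 for every root.
This is linear in z: 1 + (0.836) z = 0  =>  z = -1/(0.836) = -1.196172,  |z| = 1.196172.
Moduli of all roots: 1.1962.
All moduli strictly greater than 1? Yes.
Verdict: Invertible.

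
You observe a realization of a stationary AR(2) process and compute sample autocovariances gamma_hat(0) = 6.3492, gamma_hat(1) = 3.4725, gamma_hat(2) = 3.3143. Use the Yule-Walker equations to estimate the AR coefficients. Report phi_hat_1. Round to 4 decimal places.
\hat\phi_{1} = 0.3730

The Yule-Walker equations for an AR(p) process read, in matrix form,
  Gamma_p phi = r_p,   with   (Gamma_p)_{ij} = gamma(|i - j|),
                       (r_p)_i = gamma(i),   i,j = 1..p.
Substitute the sample gammas (Toeplitz matrix and right-hand side of size 2):
  Gamma_p = [[6.3492, 3.4725], [3.4725, 6.3492]]
  r_p     = [3.4725, 3.3143]
Written out:
  6.3492 phi_1 + 3.4725 phi_2 = 3.4725
  3.4725 phi_1 + 6.3492 phi_2 = 3.3143
Solve by Cramer's rule:
  det = gamma(0)^2 - gamma(1)^2 = (6.3492)^2 - (3.4725)^2 = 40.31234064 - 12.05825625 = 28.25408439
  phi_hat_1 = [gamma(1) gamma(0) - gamma(1) gamma(2)] / det = [(3.4725)(6.3492) - (3.4725)(3.3143)] / 28.25408439 = 10.53869025 / 28.25408439 = 0.373
  phi_hat_2 = [gamma(0) gamma(2) - gamma(1)^2] / det = [(6.3492)(3.3143) - (3.4725)^2] / 28.25408439 = 8.98489731 / 28.25408439 = 0.318
So phi_hat = [0.3730, 0.3180].
Therefore phi_hat_1 = 0.3730.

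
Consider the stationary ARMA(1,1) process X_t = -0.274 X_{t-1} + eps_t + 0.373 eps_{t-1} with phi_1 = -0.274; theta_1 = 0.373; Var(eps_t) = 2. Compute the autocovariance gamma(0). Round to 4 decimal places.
\gamma(0) = 2.0212

Multiply the model equation by X_{t-k} and take expectations. With theta_0 = psi_0 = 1 and psi_j the MA(infinity) weights, this gives
  gamma(k) - sum_i phi_i gamma(k-i) = c_k,
  c_k = sigma^2 * sum_{j=k..q} theta_j psi_{j-k}   (c_k = 0 for k > q),
using gamma(-m) = gamma(m).
psi-weights needed (psi_j = theta_j + sum_i phi_i psi_{j-i}):
  psi_1 = theta_1 + phi_1 = 0.373 + (-0.274) = 0.099
Right-hand sides:
  c_0 = sigma^2 (1 + theta_1 psi_1) = 2 * (1 + (0.373)(0.099)) = 2 * 1.036927 = 2.073854
  c_1 = sigma^2 theta_1 = 2 * (0.373) = 0.746
  c_2 = 0
Equations for k = 0 and k = 1 (AR order 1):
  gamma(0) = phi_1 gamma(1) + c_0
  gamma(1) = phi_1 gamma(0) + c_1
Substituting the second into the first: gamma(0) (1 - phi_1^2) = c_0 + phi_1 c_1, so
  gamma(0) = (c_0 + phi_1 c_1) / (1 - phi_1^2) = (2.073854 + (-0.274)(0.746)) / (1 - (-0.274)^2) = 1.86945 / 0.924924 = 2.021193.
Therefore gamma(0) = 2.0212 (to 4 decimal places).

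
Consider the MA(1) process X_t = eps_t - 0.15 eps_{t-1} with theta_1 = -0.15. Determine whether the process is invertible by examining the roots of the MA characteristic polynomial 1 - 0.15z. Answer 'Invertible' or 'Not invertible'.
\text{Invertible}

The MA(q) characteristic polynomial is P(z) = 1 - 0.15z.
Invertibility requires all roots to lie outside the unit circle, i.e. |z| > 1 for every root.
This is linear in z: 1 + (-0.15) z = 0  =>  z = -1/(-0.15) = 6.666667,  |z| = 6.666667.
Moduli of all roots: 6.6667.
All moduli strictly greater than 1? Yes.
Verdict: Invertible.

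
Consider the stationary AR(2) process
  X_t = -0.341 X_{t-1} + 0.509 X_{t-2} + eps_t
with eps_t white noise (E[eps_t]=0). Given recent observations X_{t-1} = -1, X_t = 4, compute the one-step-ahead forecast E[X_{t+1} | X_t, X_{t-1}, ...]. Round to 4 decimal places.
E[X_{t+1} \mid \mathcal F_t] = -1.8730

For an AR(p) model X_t = c + sum_i phi_i X_{t-i} + eps_t, the
one-step-ahead conditional mean is
  E[X_{t+1} | X_t, ...] = c + sum_i phi_i X_{t+1-i}.
Substitute known values:
  E[X_{t+1} | ...] = (-0.341) * (4) + (0.509) * (-1)
                   = -1.8730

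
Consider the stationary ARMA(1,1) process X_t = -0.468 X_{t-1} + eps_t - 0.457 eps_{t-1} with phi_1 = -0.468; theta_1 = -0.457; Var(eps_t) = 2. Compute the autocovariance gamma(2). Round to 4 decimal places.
\gamma(2) = 1.3457

Multiply the model equation by X_{t-k} and take expectations. With theta_0 = psi_0 = 1 and psi_j the MA(infinity) weights, this gives
  gamma(k) - sum_i phi_i gamma(k-i) = c_k,
  c_k = sigma^2 * sum_{j=k..q} theta_j psi_{j-k}   (c_k = 0 for k > q),
using gamma(-m) = gamma(m).
psi-weights needed (psi_j = theta_j + sum_i phi_i psi_{j-i}):
  psi_1 = theta_1 + phi_1 = -0.457 + (-0.468) = -0.925
Right-hand sides:
  c_0 = sigma^2 (1 + theta_1 psi_1) = 2 * (1 + (-0.457)(-0.925)) = 2 * 1.422725 = 2.84545
  c_1 = sigma^2 theta_1 = 2 * (-0.457) = -0.914
  c_2 = 0
Equations for k = 0 and k = 1 (AR order 1):
  gamma(0) = phi_1 gamma(1) + c_0
  gamma(1) = phi_1 gamma(0) + c_1
Substituting the second into the first: gamma(0) (1 - phi_1^2) = c_0 + phi_1 c_1, so
  gamma(0) = (c_0 + phi_1 c_1) / (1 - phi_1^2) = (2.84545 + (-0.468)(-0.914)) / (1 - (-0.468)^2) = 3.273202 / 0.780976 = 4.191168.
  gamma(1) = phi_1 gamma(0) + c_1 = (-0.468)(4.191168) + (-0.914) = -2.875467.
For k = 2 (> q): gamma(2) = phi_1 gamma(1) = (-0.468)(-2.875467) = 1.345718.
Therefore gamma(2) = 1.3457 (to 4 decimal places).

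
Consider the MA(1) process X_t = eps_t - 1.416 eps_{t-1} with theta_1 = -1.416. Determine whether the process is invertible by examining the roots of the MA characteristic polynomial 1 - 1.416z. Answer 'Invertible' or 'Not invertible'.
\text{Not invertible}

The MA(q) characteristic polynomial is P(z) = 1 - 1.416z.
Invertibility requires all roots to lie outside the unit circle, i.e. |z| > 1 for every root.
This is linear in z: 1 + (-1.416) z = 0  =>  z = -1/(-1.416) = 0.706215,  |z| = 0.706215.
Moduli of all roots: 0.7062.
All moduli strictly greater than 1? No.
Verdict: Not invertible.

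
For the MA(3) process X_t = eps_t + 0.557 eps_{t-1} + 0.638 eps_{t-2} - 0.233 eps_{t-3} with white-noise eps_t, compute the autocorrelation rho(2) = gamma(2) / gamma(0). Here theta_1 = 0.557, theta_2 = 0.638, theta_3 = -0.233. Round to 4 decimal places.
\rho(2) = 0.2869

For an MA(q) process with theta_0 = 1, the autocovariance is
  gamma(k) = sigma^2 * sum_{i=0..q-k} theta_i * theta_{i+k},
and rho(k) = gamma(k) / gamma(0). Sigma^2 cancels.
  numerator   = (1)*(0.638) + (0.557)*(-0.233) = 0.508219.
  denominator = (1)^2 + (0.557)^2 + (0.638)^2 + (-0.233)^2 = 1.771582.
  rho(2) = 0.508219 / 1.771582 = 0.2869.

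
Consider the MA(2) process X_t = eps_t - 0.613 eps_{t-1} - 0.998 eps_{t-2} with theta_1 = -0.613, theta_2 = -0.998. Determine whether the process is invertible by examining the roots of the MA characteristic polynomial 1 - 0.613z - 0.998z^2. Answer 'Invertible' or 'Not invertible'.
\text{Not invertible}

The MA(q) characteristic polynomial is P(z) = 1 - 0.613z - 0.998z^2.
Invertibility requires all roots to lie outside the unit circle, i.e. |z| > 1 for every root.
Set 1 + (-0.613) z + (-0.998) z^2 = 0, i.e. a z^2 + b z + c = 0 with a = -0.998, b = -0.613, c = 1.
Discriminant D = b^2 - 4ac = (-0.613)^2 - 4*(-0.998)*1 = 0.375769 - (-3.992) = 4.367769.
D >= 0, so the roots are real: z = (-b +/- sqrt(D)) / (2a) = (0.613 +/- 2.089921) / (-1.996).
  z_1 = (0.613 + 2.089921) / (-1.996) = -1.3542,   |z_1| = 1.3542.
  z_2 = (0.613 - 2.089921) / (-1.996) = 0.7399,   |z_2| = 0.7399.
Moduli of all roots: 1.3542, 0.7399.
All moduli strictly greater than 1? No.
Verdict: Not invertible.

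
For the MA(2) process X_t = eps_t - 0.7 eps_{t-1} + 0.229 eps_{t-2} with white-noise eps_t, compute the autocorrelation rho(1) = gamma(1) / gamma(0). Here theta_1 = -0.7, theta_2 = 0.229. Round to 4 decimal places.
\rho(1) = -0.5578

For an MA(q) process with theta_0 = 1, the autocovariance is
  gamma(k) = sigma^2 * sum_{i=0..q-k} theta_i * theta_{i+k},
and rho(k) = gamma(k) / gamma(0). Sigma^2 cancels.
  numerator   = (1)*(-0.7) + (-0.7)*(0.229) = -0.8603.
  denominator = (1)^2 + (-0.7)^2 + (0.229)^2 = 1.542441.
  rho(1) = -0.8603 / 1.542441 = -0.5578.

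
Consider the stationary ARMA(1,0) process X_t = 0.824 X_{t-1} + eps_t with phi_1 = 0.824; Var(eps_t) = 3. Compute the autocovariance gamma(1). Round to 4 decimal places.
\gamma(1) = 7.7004

Multiply the model equation by X_{t-k} and take expectations. With theta_0 = psi_0 = 1 and psi_j the MA(infinity) weights, this gives
  gamma(k) - sum_i phi_i gamma(k-i) = c_k,
  c_k = sigma^2 * sum_{j=k..q} theta_j psi_{j-k}   (c_k = 0 for k > q),
using gamma(-m) = gamma(m).
Pure AR (q = 0): c_0 = sigma^2 = 3, c_k = 0 for k >= 1.
Equations for k = 0 and k = 1 (AR order 1):
  gamma(0) = phi_1 gamma(1) + c_0
  gamma(1) = phi_1 gamma(0) + c_1
Substituting the second into the first: gamma(0) (1 - phi_1^2) = c_0 + phi_1 c_1, so
  gamma(0) = c_0 / (1 - phi_1^2) = 3 / (1 - (0.824)^2) = 3 / 0.321024 = 9.345096.
  gamma(1) = phi_1 gamma(0) = (0.824)(9.345096) = 7.700359.
Therefore gamma(1) = 7.7004 (to 4 decimal places).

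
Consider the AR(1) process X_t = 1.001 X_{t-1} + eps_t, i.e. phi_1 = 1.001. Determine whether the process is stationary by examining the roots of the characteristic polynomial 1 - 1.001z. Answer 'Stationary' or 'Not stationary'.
\text{Not stationary}

The AR(p) characteristic polynomial is P(z) = 1 - 1.001z.
Stationarity requires all roots to lie outside the unit circle, i.e. |z| > 1 for every root.
This is linear in z: 1 + (-1.001) z = 0  =>  z = -1/(-1.001) = 0.999001,  |z| = 0.999001.
Moduli of all roots: 0.9990.
All moduli strictly greater than 1? No.
Verdict: Not stationary.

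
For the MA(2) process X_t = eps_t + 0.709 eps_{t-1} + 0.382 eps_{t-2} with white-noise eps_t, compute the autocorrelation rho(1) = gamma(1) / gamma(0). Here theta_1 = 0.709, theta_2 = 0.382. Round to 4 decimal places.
\rho(1) = 0.5943

For an MA(q) process with theta_0 = 1, the autocovariance is
  gamma(k) = sigma^2 * sum_{i=0..q-k} theta_i * theta_{i+k},
and rho(k) = gamma(k) / gamma(0). Sigma^2 cancels.
  numerator   = (1)*(0.709) + (0.709)*(0.382) = 0.979838.
  denominator = (1)^2 + (0.709)^2 + (0.382)^2 = 1.648605.
  rho(1) = 0.979838 / 1.648605 = 0.5943.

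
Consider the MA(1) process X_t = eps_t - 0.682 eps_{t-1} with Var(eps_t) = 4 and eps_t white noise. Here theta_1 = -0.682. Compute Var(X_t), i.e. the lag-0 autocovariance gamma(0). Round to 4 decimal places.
\gamma(0) = 5.8605

For an MA(q) process X_t = eps_t + sum_i theta_i eps_{t-i} with
Var(eps_t) = sigma^2, the variance is
  gamma(0) = sigma^2 * (1 + sum_i theta_i^2).
  sum_i theta_i^2 = (-0.682)^2 = 0.465124.
  gamma(0) = 4 * (1 + 0.465124) = 4 * 1.465124 = 5.860496, which rounds to 5.8605.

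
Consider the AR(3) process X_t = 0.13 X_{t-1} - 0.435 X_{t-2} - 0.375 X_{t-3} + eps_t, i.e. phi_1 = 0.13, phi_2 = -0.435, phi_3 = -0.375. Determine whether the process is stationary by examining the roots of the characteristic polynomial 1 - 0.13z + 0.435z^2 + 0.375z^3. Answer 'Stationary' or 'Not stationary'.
\text{Stationary}

The AR(p) characteristic polynomial is P(z) = 1 - 0.13z + 0.435z^2 + 0.375z^3.
Stationarity requires all roots to lie outside the unit circle, i.e. |z| > 1 for every root.
Degree 3: look for a simple real root z0 first, then factor out (1 - z/z0) and solve the remaining quadratic.
Testing z0 = -2: P(-2) = 1 + (-0.13)(-2) + (0.435)(-2)^2 + (0.375)(-2)^3
  = 1 + (0.26) + (1.74) + (-3) = 0.  So z_0 = -2 is a root, |z_0| = 2.
Divide out the factor (1 + 0.5 z) = (1 - z/z0) (since 1/z0 = -0.5):
  P(z) = (1 + 0.5 z)(1 + (-0.63) z + (0.75) z^2)
  [check: z-coef -0.63 - (-0.5) = -0.13; z^2-coef 0.75 - (-0.5)(-0.63) = 0.435; z^3-coef -(-0.5)(0.75) = 0.375.]
Remaining roots from the quadratic factor 1 + (-0.63) z + (0.75) z^2:
  Set 1 + (-0.63) z + (0.75) z^2 = 0, i.e. a z^2 + b z + c = 0 with a = 0.75, b = -0.63, c = 1.
  Discriminant D = b^2 - 4ac = (-0.63)^2 - 4*(0.75)*1 = 0.3969 - (3) = -2.6031.
  D < 0, so the roots are the complex-conjugate pair z = (-b +/- i sqrt(-D)) / (2a) = 0.42 +/- 1.0756i.
  For a conjugate pair |z|^2 = z * conj(z) = (product of roots) = c/a = 1/(0.75) = 1.333333, so |z| = sqrt(1.333333) = 1.1547 for both roots.
Moduli of all roots: 2.0000, 1.1547, 1.1547.
All moduli strictly greater than 1? Yes.
Verdict: Stationary.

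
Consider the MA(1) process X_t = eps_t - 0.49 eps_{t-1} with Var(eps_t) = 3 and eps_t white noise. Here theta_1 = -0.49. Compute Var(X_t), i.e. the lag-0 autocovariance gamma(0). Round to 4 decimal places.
\gamma(0) = 3.7203

For an MA(q) process X_t = eps_t + sum_i theta_i eps_{t-i} with
Var(eps_t) = sigma^2, the variance is
  gamma(0) = sigma^2 * (1 + sum_i theta_i^2).
  sum_i theta_i^2 = (-0.49)^2 = 0.2401.
  gamma(0) = 3 * (1 + 0.2401) = 3 * 1.2401 = 3.7203.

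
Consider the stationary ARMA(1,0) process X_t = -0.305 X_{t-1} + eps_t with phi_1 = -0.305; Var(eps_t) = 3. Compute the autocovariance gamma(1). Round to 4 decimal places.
\gamma(1) = -1.0088

Multiply the model equation by X_{t-k} and take expectations. With theta_0 = psi_0 = 1 and psi_j the MA(infinity) weights, this gives
  gamma(k) - sum_i phi_i gamma(k-i) = c_k,
  c_k = sigma^2 * sum_{j=k..q} theta_j psi_{j-k}   (c_k = 0 for k > q),
using gamma(-m) = gamma(m).
Pure AR (q = 0): c_0 = sigma^2 = 3, c_k = 0 for k >= 1.
Equations for k = 0 and k = 1 (AR order 1):
  gamma(0) = phi_1 gamma(1) + c_0
  gamma(1) = phi_1 gamma(0) + c_1
Substituting the second into the first: gamma(0) (1 - phi_1^2) = c_0 + phi_1 c_1, so
  gamma(0) = c_0 / (1 - phi_1^2) = 3 / (1 - (-0.305)^2) = 3 / 0.906975 = 3.307699.
  gamma(1) = phi_1 gamma(0) = (-0.305)(3.307699) = -1.008848.
Therefore gamma(1) = -1.0088 (to 4 decimal places).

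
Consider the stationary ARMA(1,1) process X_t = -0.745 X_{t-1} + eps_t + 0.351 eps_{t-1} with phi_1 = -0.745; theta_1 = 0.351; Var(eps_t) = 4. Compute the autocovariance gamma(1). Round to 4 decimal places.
\gamma(1) = -2.6156

Multiply the model equation by X_{t-k} and take expectations. With theta_0 = psi_0 = 1 and psi_j the MA(infinity) weights, this gives
  gamma(k) - sum_i phi_i gamma(k-i) = c_k,
  c_k = sigma^2 * sum_{j=k..q} theta_j psi_{j-k}   (c_k = 0 for k > q),
using gamma(-m) = gamma(m).
psi-weights needed (psi_j = theta_j + sum_i phi_i psi_{j-i}):
  psi_1 = theta_1 + phi_1 = 0.351 + (-0.745) = -0.394
Right-hand sides:
  c_0 = sigma^2 (1 + theta_1 psi_1) = 4 * (1 + (0.351)(-0.394)) = 4 * 0.861706 = 3.446824
  c_1 = sigma^2 theta_1 = 4 * (0.351) = 1.404
  c_2 = 0
Equations for k = 0 and k = 1 (AR order 1):
  gamma(0) = phi_1 gamma(1) + c_0
  gamma(1) = phi_1 gamma(0) + c_1
Substituting the second into the first: gamma(0) (1 - phi_1^2) = c_0 + phi_1 c_1, so
  gamma(0) = (c_0 + phi_1 c_1) / (1 - phi_1^2) = (3.446824 + (-0.745)(1.404)) / (1 - (-0.745)^2) = 2.400844 / 0.444975 = 5.395458.
  gamma(1) = phi_1 gamma(0) + c_1 = (-0.745)(5.395458) + (1.404) = -2.615616.
Therefore gamma(1) = -2.6156 (to 4 decimal places).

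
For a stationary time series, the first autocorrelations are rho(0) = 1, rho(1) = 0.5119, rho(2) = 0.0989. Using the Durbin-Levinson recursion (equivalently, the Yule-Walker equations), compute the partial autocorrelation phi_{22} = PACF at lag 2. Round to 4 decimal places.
\phi_{22} = -0.2211

The PACF at lag k is phi_{kk}, the last component of the solution
to the Yule-Walker system G_k phi = r_k where
  (G_k)_{ij} = rho(|i - j|), (r_k)_i = rho(i), i,j = 1..k.
Equivalently, Durbin-Levinson gives phi_{kk} iteratively:
  phi_{11} = rho(1)
  phi_{kk} = [rho(k) - sum_{j=1..k-1} phi_{k-1,j} rho(k-j)]
            / [1 - sum_{j=1..k-1} phi_{k-1,j} rho(j)],
  phi_{k,j} = phi_{k-1,j} - phi_{kk} phi_{k-1,k-j},  j = 1..k-1.
Step k = 1:
  phi_11 = rho(1) = 0.5119.
Step k = 2:
  phi_22 = [rho(2) - phi_11 rho(1)] / [1 - phi_11 rho(1)] = [0.0989 - (0.5119)(0.5119)] / [1 - (0.5119)(0.5119)]
         = -0.16314161 / 0.73795839 = -0.2211.
Therefore phi_{22} = -0.2211.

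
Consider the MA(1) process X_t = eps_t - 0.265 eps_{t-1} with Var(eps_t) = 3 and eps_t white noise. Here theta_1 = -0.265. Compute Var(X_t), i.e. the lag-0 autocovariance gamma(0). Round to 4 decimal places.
\gamma(0) = 3.2107

For an MA(q) process X_t = eps_t + sum_i theta_i eps_{t-i} with
Var(eps_t) = sigma^2, the variance is
  gamma(0) = sigma^2 * (1 + sum_i theta_i^2).
  sum_i theta_i^2 = (-0.265)^2 = 0.070225.
  gamma(0) = 3 * (1 + 0.070225) = 3 * 1.070225 = 3.210675, which rounds to 3.2107.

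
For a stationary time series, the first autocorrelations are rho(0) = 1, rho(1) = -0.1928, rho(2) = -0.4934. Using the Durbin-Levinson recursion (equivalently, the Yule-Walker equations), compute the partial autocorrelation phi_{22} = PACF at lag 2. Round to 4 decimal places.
\phi_{22} = -0.5511

The PACF at lag k is phi_{kk}, the last component of the solution
to the Yule-Walker system G_k phi = r_k where
  (G_k)_{ij} = rho(|i - j|), (r_k)_i = rho(i), i,j = 1..k.
Equivalently, Durbin-Levinson gives phi_{kk} iteratively:
  phi_{11} = rho(1)
  phi_{kk} = [rho(k) - sum_{j=1..k-1} phi_{k-1,j} rho(k-j)]
            / [1 - sum_{j=1..k-1} phi_{k-1,j} rho(j)],
  phi_{k,j} = phi_{k-1,j} - phi_{kk} phi_{k-1,k-j},  j = 1..k-1.
Step k = 1:
  phi_11 = rho(1) = -0.1928.
Step k = 2:
  phi_22 = [rho(2) - phi_11 rho(1)] / [1 - phi_11 rho(1)] = [-0.4934 - (-0.1928)(-0.1928)] / [1 - (-0.1928)(-0.1928)]
         = -0.53057184 / 0.96282816 = -0.5511.
Therefore phi_{22} = -0.5511.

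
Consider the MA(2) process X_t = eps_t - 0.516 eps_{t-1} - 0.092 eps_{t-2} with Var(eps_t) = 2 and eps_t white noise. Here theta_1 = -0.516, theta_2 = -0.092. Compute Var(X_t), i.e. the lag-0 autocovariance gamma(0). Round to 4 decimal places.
\gamma(0) = 2.5494

For an MA(q) process X_t = eps_t + sum_i theta_i eps_{t-i} with
Var(eps_t) = sigma^2, the variance is
  gamma(0) = sigma^2 * (1 + sum_i theta_i^2).
  sum_i theta_i^2 = (-0.516)^2 + (-0.092)^2 = 0.266256 + 0.008464 = 0.27472.
  gamma(0) = 2 * (1 + 0.27472) = 2 * 1.27472 = 2.54944, which rounds to 2.5494.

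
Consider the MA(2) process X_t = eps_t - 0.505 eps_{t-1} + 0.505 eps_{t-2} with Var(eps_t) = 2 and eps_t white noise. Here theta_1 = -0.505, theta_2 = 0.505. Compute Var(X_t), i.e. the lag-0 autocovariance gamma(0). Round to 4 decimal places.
\gamma(0) = 3.0201

For an MA(q) process X_t = eps_t + sum_i theta_i eps_{t-i} with
Var(eps_t) = sigma^2, the variance is
  gamma(0) = sigma^2 * (1 + sum_i theta_i^2).
  sum_i theta_i^2 = (-0.505)^2 + (0.505)^2 = 0.255025 + 0.255025 = 0.51005.
  gamma(0) = 2 * (1 + 0.51005) = 2 * 1.51005 = 3.0201.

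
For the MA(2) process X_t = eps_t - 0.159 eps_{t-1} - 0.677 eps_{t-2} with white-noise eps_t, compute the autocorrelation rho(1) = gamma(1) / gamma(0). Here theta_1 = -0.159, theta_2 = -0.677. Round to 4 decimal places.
\rho(1) = -0.0346

For an MA(q) process with theta_0 = 1, the autocovariance is
  gamma(k) = sigma^2 * sum_{i=0..q-k} theta_i * theta_{i+k},
and rho(k) = gamma(k) / gamma(0). Sigma^2 cancels.
  numerator   = (1)*(-0.159) + (-0.159)*(-0.677) = -0.051357.
  denominator = (1)^2 + (-0.159)^2 + (-0.677)^2 = 1.48361.
  rho(1) = -0.051357 / 1.48361 = -0.0346.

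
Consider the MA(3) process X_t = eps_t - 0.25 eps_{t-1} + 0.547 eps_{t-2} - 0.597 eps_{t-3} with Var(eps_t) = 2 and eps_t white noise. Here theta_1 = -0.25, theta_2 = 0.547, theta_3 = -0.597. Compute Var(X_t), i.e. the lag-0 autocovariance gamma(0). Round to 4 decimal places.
\gamma(0) = 3.4362

For an MA(q) process X_t = eps_t + sum_i theta_i eps_{t-i} with
Var(eps_t) = sigma^2, the variance is
  gamma(0) = sigma^2 * (1 + sum_i theta_i^2).
  sum_i theta_i^2 = (-0.25)^2 + (0.547)^2 + (-0.597)^2 = 0.0625 + 0.299209 + 0.356409 = 0.718118.
  gamma(0) = 2 * (1 + 0.718118) = 2 * 1.718118 = 3.436236, which rounds to 3.4362.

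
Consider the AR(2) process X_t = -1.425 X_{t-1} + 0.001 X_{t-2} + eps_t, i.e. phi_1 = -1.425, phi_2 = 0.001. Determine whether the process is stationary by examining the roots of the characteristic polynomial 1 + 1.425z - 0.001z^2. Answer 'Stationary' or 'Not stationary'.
\text{Not stationary}

The AR(p) characteristic polynomial is P(z) = 1 + 1.425z - 0.001z^2.
Stationarity requires all roots to lie outside the unit circle, i.e. |z| > 1 for every root.
Set 1 + (1.425) z + (-0.001) z^2 = 0, i.e. a z^2 + b z + c = 0 with a = -0.001, b = 1.425, c = 1.
Discriminant D = b^2 - 4ac = (1.425)^2 - 4*(-0.001)*1 = 2.030625 - (-0.004) = 2.034625.
D >= 0, so the roots are real: z = (-b +/- sqrt(D)) / (2a) = (-1.425 +/- 1.426403) / (-0.002).
  z_1 = (-1.425 + 1.426403) / (-0.002) = -0.7014,   |z_1| = 0.7014.
  z_2 = (-1.425 - 1.426403) / (-0.002) = 1425.7014,   |z_2| = 1425.7014.
Moduli of all roots: 0.7014, 1425.7014.
All moduli strictly greater than 1? No.
Verdict: Not stationary.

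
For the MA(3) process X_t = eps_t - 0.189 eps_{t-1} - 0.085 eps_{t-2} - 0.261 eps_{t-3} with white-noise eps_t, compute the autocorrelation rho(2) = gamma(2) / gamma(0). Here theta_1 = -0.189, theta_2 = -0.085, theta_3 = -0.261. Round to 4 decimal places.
\rho(2) = -0.0321

For an MA(q) process with theta_0 = 1, the autocovariance is
  gamma(k) = sigma^2 * sum_{i=0..q-k} theta_i * theta_{i+k},
and rho(k) = gamma(k) / gamma(0). Sigma^2 cancels.
  numerator   = (1)*(-0.085) + (-0.189)*(-0.261) = -0.035671.
  denominator = (1)^2 + (-0.189)^2 + (-0.085)^2 + (-0.261)^2 = 1.111067.
  rho(2) = -0.035671 / 1.111067 = -0.0321.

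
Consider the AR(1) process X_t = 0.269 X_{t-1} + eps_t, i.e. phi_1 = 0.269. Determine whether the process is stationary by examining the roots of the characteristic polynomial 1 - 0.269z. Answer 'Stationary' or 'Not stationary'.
\text{Stationary}

The AR(p) characteristic polynomial is P(z) = 1 - 0.269z.
Stationarity requires all roots to lie outside the unit circle, i.e. |z| > 1 for every root.
This is linear in z: 1 + (-0.269) z = 0  =>  z = -1/(-0.269) = 3.717472,  |z| = 3.717472.
Moduli of all roots: 3.7175.
All moduli strictly greater than 1? Yes.
Verdict: Stationary.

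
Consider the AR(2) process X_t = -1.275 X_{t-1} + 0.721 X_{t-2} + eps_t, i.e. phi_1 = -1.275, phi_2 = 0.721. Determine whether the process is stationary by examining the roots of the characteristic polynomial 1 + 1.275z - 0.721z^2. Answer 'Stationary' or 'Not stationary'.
\text{Not stationary}

The AR(p) characteristic polynomial is P(z) = 1 + 1.275z - 0.721z^2.
Stationarity requires all roots to lie outside the unit circle, i.e. |z| > 1 for every root.
Set 1 + (1.275) z + (-0.721) z^2 = 0, i.e. a z^2 + b z + c = 0 with a = -0.721, b = 1.275, c = 1.
Discriminant D = b^2 - 4ac = (1.275)^2 - 4*(-0.721)*1 = 1.625625 - (-2.884) = 4.509625.
D >= 0, so the roots are real: z = (-b +/- sqrt(D)) / (2a) = (-1.275 +/- 2.123588) / (-1.442).
  z_1 = (-1.275 + 2.123588) / (-1.442) = -0.5885,   |z_1| = 0.5885.
  z_2 = (-1.275 - 2.123588) / (-1.442) = 2.3569,   |z_2| = 2.3569.
Moduli of all roots: 0.5885, 2.3569.
All moduli strictly greater than 1? No.
Verdict: Not stationary.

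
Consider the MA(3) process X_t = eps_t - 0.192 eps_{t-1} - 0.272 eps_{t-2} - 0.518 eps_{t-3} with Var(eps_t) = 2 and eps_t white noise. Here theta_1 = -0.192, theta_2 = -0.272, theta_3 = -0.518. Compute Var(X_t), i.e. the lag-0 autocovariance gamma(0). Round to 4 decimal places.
\gamma(0) = 2.7583

For an MA(q) process X_t = eps_t + sum_i theta_i eps_{t-i} with
Var(eps_t) = sigma^2, the variance is
  gamma(0) = sigma^2 * (1 + sum_i theta_i^2).
  sum_i theta_i^2 = (-0.192)^2 + (-0.272)^2 + (-0.518)^2 = 0.036864 + 0.073984 + 0.268324 = 0.379172.
  gamma(0) = 2 * (1 + 0.379172) = 2 * 1.379172 = 2.758344, which rounds to 2.7583.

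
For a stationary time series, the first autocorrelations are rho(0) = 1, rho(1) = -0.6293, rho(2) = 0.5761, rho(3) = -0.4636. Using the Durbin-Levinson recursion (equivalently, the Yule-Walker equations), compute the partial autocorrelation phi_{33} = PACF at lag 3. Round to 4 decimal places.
\phi_{33} = -0.0391

The PACF at lag k is phi_{kk}, the last component of the solution
to the Yule-Walker system G_k phi = r_k where
  (G_k)_{ij} = rho(|i - j|), (r_k)_i = rho(i), i,j = 1..k.
Equivalently, Durbin-Levinson gives phi_{kk} iteratively:
  phi_{11} = rho(1)
  phi_{kk} = [rho(k) - sum_{j=1..k-1} phi_{k-1,j} rho(k-j)]
            / [1 - sum_{j=1..k-1} phi_{k-1,j} rho(j)],
  phi_{k,j} = phi_{k-1,j} - phi_{kk} phi_{k-1,k-j},  j = 1..k-1.
Step k = 1:
  phi_11 = rho(1) = -0.6293.
Step k = 2:
  phi_22 = [rho(2) - phi_11 rho(1)] / [1 - phi_11 rho(1)] = [0.5761 - (-0.6293)(-0.6293)] / [1 - (-0.6293)(-0.6293)]
         = 0.18008151 / 0.60398151 = 0.298157.
  Update: phi_21 = phi_11 - phi_22 phi_11 = -0.6293 - (0.298157)(-0.6293) = -0.44167.
Step k = 3:
  phi_33 = [rho(3) - phi_21 rho(2) - phi_22 rho(1)] / [1 - phi_21 rho(1) - phi_22 rho(2)]
    numerator   = -0.4636 - (-0.44167)(0.5761) - (0.298157)(-0.6293) = -0.02152374
    denominator = 1 - (-0.44167)(-0.6293) - (0.298157)(0.5761) = 0.55028889
  phi_33 = -0.02152374 / 0.55028889 = -0.0391.
Therefore phi_{33} = -0.0391.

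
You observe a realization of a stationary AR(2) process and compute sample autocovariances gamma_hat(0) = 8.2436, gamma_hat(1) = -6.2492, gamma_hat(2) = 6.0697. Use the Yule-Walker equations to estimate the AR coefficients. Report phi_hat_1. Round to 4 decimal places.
\hat\phi_{1} = -0.4700

The Yule-Walker equations for an AR(p) process read, in matrix form,
  Gamma_p phi = r_p,   with   (Gamma_p)_{ij} = gamma(|i - j|),
                       (r_p)_i = gamma(i),   i,j = 1..p.
Substitute the sample gammas (Toeplitz matrix and right-hand side of size 2):
  Gamma_p = [[8.2436, -6.2492], [-6.2492, 8.2436]]
  r_p     = [-6.2492, 6.0697]
Written out:
  8.2436 phi_1 - 6.2492 phi_2 = -6.2492
  -6.2492 phi_1 + 8.2436 phi_2 = 6.0697
Solve by Cramer's rule:
  det = gamma(0)^2 - gamma(1)^2 = (8.2436)^2 - (-6.2492)^2 = 67.95694096 - 39.05250064 = 28.90444032
  phi_hat_1 = [gamma(1) gamma(0) - gamma(1) gamma(2)] / det = [(-6.2492)(8.2436) - (-6.2492)(6.0697)] / 28.90444032 = -13.58513588 / 28.90444032 = -0.47
  phi_hat_2 = [gamma(0) gamma(2) - gamma(1)^2] / det = [(8.2436)(6.0697) - (-6.2492)^2] / 28.90444032 = 10.98367828 / 28.90444032 = 0.38
So phi_hat = [-0.4700, 0.3800].
Therefore phi_hat_1 = -0.4700.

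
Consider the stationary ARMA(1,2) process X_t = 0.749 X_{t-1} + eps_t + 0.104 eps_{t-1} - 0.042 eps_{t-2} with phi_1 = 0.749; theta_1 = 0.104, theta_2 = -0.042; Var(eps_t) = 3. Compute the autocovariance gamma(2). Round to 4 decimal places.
\gamma(2) = 4.3007

Multiply the model equation by X_{t-k} and take expectations. With theta_0 = psi_0 = 1 and psi_j the MA(infinity) weights, this gives
  gamma(k) - sum_i phi_i gamma(k-i) = c_k,
  c_k = sigma^2 * sum_{j=k..q} theta_j psi_{j-k}   (c_k = 0 for k > q),
using gamma(-m) = gamma(m).
psi-weights needed (psi_j = theta_j + sum_i phi_i psi_{j-i}):
  psi_1 = theta_1 + phi_1 = 0.104 + (0.749) = 0.853
  psi_2 = theta_2 + phi_1 psi_1 = -0.042 + (0.749)(0.853) = 0.596897
Right-hand sides:
  c_0 = sigma^2 (1 + theta_1 psi_1 + theta_2 psi_2) = 3 * (1 + (0.104)(0.853) + (-0.042)(0.596897)) = 3 * 1.063642 = 3.190927
  c_1 = sigma^2 (theta_1 + theta_2 psi_1) = 3 * (0.104 + (-0.042)(0.853)) = 0.204522
  c_2 = sigma^2 theta_2 = 3 * (-0.042) = -0.126
Equations for k = 0 and k = 1 (AR order 1):
  gamma(0) = phi_1 gamma(1) + c_0
  gamma(1) = phi_1 gamma(0) + c_1
Substituting the second into the first: gamma(0) (1 - phi_1^2) = c_0 + phi_1 c_1, so
  gamma(0) = (c_0 + phi_1 c_1) / (1 - phi_1^2) = (3.190927 + (0.749)(0.204522)) / (1 - (0.749)^2) = 3.344114 / 0.438999 = 7.617589.
  gamma(1) = phi_1 gamma(0) + c_1 = (0.749)(7.617589) + (0.204522) = 5.910096.
For k = 2: gamma(2) = phi_1 gamma(1) + c_2
  = (0.749)(5.910096) + (-0.126) = 4.300662.
Therefore gamma(2) = 4.3007 (to 4 decimal places).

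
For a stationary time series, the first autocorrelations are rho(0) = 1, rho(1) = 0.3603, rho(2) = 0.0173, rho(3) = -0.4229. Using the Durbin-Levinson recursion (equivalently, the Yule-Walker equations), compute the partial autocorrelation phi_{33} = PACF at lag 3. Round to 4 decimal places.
\phi_{33} = -0.4480

The PACF at lag k is phi_{kk}, the last component of the solution
to the Yule-Walker system G_k phi = r_k where
  (G_k)_{ij} = rho(|i - j|), (r_k)_i = rho(i), i,j = 1..k.
Equivalently, Durbin-Levinson gives phi_{kk} iteratively:
  phi_{11} = rho(1)
  phi_{kk} = [rho(k) - sum_{j=1..k-1} phi_{k-1,j} rho(k-j)]
            / [1 - sum_{j=1..k-1} phi_{k-1,j} rho(j)],
  phi_{k,j} = phi_{k-1,j} - phi_{kk} phi_{k-1,k-j},  j = 1..k-1.
Step k = 1:
  phi_11 = rho(1) = 0.3603.
Step k = 2:
  phi_22 = [rho(2) - phi_11 rho(1)] / [1 - phi_11 rho(1)] = [0.0173 - (0.3603)(0.3603)] / [1 - (0.3603)(0.3603)]
         = -0.11251609 / 0.87018391 = -0.129302.
  Update: phi_21 = phi_11 - phi_22 phi_11 = 0.3603 - (-0.129302)(0.3603) = 0.406887.
Step k = 3:
  phi_33 = [rho(3) - phi_21 rho(2) - phi_22 rho(1)] / [1 - phi_21 rho(1) - phi_22 rho(2)]
    numerator   = -0.4229 - (0.406887)(0.0173) - (-0.129302)(0.3603) = -0.38335182
    denominator = 1 - (0.406887)(0.3603) - (-0.129302)(0.0173) = 0.85563541
  phi_33 = -0.38335182 / 0.85563541 = -0.448.
Therefore phi_{33} = -0.4480.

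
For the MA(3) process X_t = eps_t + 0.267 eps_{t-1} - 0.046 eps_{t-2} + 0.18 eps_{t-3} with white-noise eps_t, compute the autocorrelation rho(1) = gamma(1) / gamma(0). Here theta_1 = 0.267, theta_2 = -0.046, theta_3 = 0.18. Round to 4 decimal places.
\rho(1) = 0.2229

For an MA(q) process with theta_0 = 1, the autocovariance is
  gamma(k) = sigma^2 * sum_{i=0..q-k} theta_i * theta_{i+k},
and rho(k) = gamma(k) / gamma(0). Sigma^2 cancels.
  numerator   = (1)*(0.267) + (0.267)*(-0.046) + (-0.046)*(0.18) = 0.246438.
  denominator = (1)^2 + (0.267)^2 + (-0.046)^2 + (0.18)^2 = 1.105805.
  rho(1) = 0.246438 / 1.105805 = 0.2229.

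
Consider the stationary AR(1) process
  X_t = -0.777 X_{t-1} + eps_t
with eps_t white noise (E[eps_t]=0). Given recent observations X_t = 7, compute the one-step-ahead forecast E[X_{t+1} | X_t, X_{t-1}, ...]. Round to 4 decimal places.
E[X_{t+1} \mid \mathcal F_t] = -5.4390

For an AR(p) model X_t = c + sum_i phi_i X_{t-i} + eps_t, the
one-step-ahead conditional mean is
  E[X_{t+1} | X_t, ...] = c + sum_i phi_i X_{t+1-i}.
Substitute known values:
  E[X_{t+1} | ...] = (-0.777) * (7)
                   = -5.4390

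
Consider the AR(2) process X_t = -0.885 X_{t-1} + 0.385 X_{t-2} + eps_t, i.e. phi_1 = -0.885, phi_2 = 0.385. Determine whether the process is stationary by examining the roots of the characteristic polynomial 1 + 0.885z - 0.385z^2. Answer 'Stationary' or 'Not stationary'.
\text{Not stationary}

The AR(p) characteristic polynomial is P(z) = 1 + 0.885z - 0.385z^2.
Stationarity requires all roots to lie outside the unit circle, i.e. |z| > 1 for every root.
Set 1 + (0.885) z + (-0.385) z^2 = 0, i.e. a z^2 + b z + c = 0 with a = -0.385, b = 0.885, c = 1.
Discriminant D = b^2 - 4ac = (0.885)^2 - 4*(-0.385)*1 = 0.783225 - (-1.54) = 2.323225.
D >= 0, so the roots are real: z = (-b +/- sqrt(D)) / (2a) = (-0.885 +/- 1.524213) / (-0.77).
  z_1 = (-0.885 + 1.524213) / (-0.77) = -0.8301,   |z_1| = 0.8301.
  z_2 = (-0.885 - 1.524213) / (-0.77) = 3.1288,   |z_2| = 3.1288.
Moduli of all roots: 0.8301, 3.1288.
All moduli strictly greater than 1? No.
Verdict: Not stationary.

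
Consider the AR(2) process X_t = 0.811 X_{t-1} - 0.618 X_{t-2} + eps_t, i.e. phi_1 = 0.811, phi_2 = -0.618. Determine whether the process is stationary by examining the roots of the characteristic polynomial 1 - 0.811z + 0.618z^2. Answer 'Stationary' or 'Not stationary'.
\text{Stationary}

The AR(p) characteristic polynomial is P(z) = 1 - 0.811z + 0.618z^2.
Stationarity requires all roots to lie outside the unit circle, i.e. |z| > 1 for every root.
Set 1 + (-0.811) z + (0.618) z^2 = 0, i.e. a z^2 + b z + c = 0 with a = 0.618, b = -0.811, c = 1.
Discriminant D = b^2 - 4ac = (-0.811)^2 - 4*(0.618)*1 = 0.657721 - (2.472) = -1.814279.
D < 0, so the roots are the complex-conjugate pair z = (-b +/- i sqrt(-D)) / (2a) = 0.6561 +/- 1.0898i.
For a conjugate pair |z|^2 = z * conj(z) = (product of roots) = c/a = 1/(0.618) = 1.618123, so |z| = sqrt(1.618123) = 1.2721 for both roots.
Moduli of all roots: 1.2721, 1.2721.
All moduli strictly greater than 1? Yes.
Verdict: Stationary.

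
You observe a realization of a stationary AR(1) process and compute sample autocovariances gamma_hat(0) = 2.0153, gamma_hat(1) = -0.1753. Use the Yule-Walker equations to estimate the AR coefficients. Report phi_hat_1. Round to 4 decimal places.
\hat\phi_{1} = -0.0870

The Yule-Walker equations for an AR(p) process read, in matrix form,
  Gamma_p phi = r_p,   with   (Gamma_p)_{ij} = gamma(|i - j|),
                       (r_p)_i = gamma(i),   i,j = 1..p.
Substitute the sample gammas (Toeplitz matrix and right-hand side of size 1):
  Gamma_p = [[2.0153]]
  r_p     = [-0.1753]
With p = 1 this is the single equation gamma(0) phi_1 = gamma(1):
  phi_hat_1 = gamma(1) / gamma(0) = -0.1753 / 2.0153 = -0.0870.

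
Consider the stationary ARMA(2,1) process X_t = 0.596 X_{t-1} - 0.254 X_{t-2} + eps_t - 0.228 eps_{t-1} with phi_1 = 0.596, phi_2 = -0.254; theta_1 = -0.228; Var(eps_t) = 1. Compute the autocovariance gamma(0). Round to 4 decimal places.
\gamma(0) = 1.1534

Multiply the model equation by X_{t-k} and take expectations. With theta_0 = psi_0 = 1 and psi_j the MA(infinity) weights, this gives
  gamma(k) - sum_i phi_i gamma(k-i) = c_k,
  c_k = sigma^2 * sum_{j=k..q} theta_j psi_{j-k}   (c_k = 0 for k > q),
using gamma(-m) = gamma(m).
psi-weights needed (psi_j = theta_j + sum_i phi_i psi_{j-i}):
  psi_1 = theta_1 + phi_1 = -0.228 + (0.596) = 0.368
Right-hand sides:
  c_0 = sigma^2 (1 + theta_1 psi_1) = 1 * (1 + (-0.228)(0.368)) = 1 * 0.916096 = 0.916096
  c_1 = sigma^2 theta_1 = 1 * (-0.228) = -0.228
  c_2 = 0
Equations for k = 0, 1, 2 (AR order 2, c_2 = 0):
  (E0) gamma(0) = phi_1 gamma(1) + phi_2 gamma(2) + c_0
  (E1) gamma(1) = phi_1 gamma(0) + phi_2 gamma(1) + c_1
  (E2) gamma(2) = phi_1 gamma(1) + phi_2 gamma(0)
From (E1): gamma(1) = A gamma(0) + B with
  A = phi_1 / (1 - phi_2) = 0.596 / 1.254 = 0.475279,   B = c_1 / (1 - phi_2) = -0.228 / 1.254 = -0.181818.
Insert (E2) into (E0): gamma(0) (1 - phi_2^2) = phi_1 (1 + phi_2) gamma(1) + c_0.
  phi_1 (1 + phi_2) = (0.596)(0.746) = 0.444616,   1 - phi_2^2 = 0.935484.
Replace gamma(1) by A gamma(0) + B and collect gamma(0):
  gamma(0) [0.935484 - (0.444616)(0.475279)] = (0.444616)(-0.181818) + 0.916096
  gamma(0) * 0.724167 = 0.835257
  gamma(0) = 0.835257 / 0.724167 = 1.153403.
Therefore gamma(0) = 1.1534 (to 4 decimal places).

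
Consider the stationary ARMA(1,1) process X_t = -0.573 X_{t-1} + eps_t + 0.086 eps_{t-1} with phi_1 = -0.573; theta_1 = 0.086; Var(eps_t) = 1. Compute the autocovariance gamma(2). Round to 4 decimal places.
\gamma(2) = 0.3950

Multiply the model equation by X_{t-k} and take expectations. With theta_0 = psi_0 = 1 and psi_j the MA(infinity) weights, this gives
  gamma(k) - sum_i phi_i gamma(k-i) = c_k,
  c_k = sigma^2 * sum_{j=k..q} theta_j psi_{j-k}   (c_k = 0 for k > q),
using gamma(-m) = gamma(m).
psi-weights needed (psi_j = theta_j + sum_i phi_i psi_{j-i}):
  psi_1 = theta_1 + phi_1 = 0.086 + (-0.573) = -0.487
Right-hand sides:
  c_0 = sigma^2 (1 + theta_1 psi_1) = 1 * (1 + (0.086)(-0.487)) = 1 * 0.958118 = 0.958118
  c_1 = sigma^2 theta_1 = 1 * (0.086) = 0.086
  c_2 = 0
Equations for k = 0 and k = 1 (AR order 1):
  gamma(0) = phi_1 gamma(1) + c_0
  gamma(1) = phi_1 gamma(0) + c_1
Substituting the second into the first: gamma(0) (1 - phi_1^2) = c_0 + phi_1 c_1, so
  gamma(0) = (c_0 + phi_1 c_1) / (1 - phi_1^2) = (0.958118 + (-0.573)(0.086)) / (1 - (-0.573)^2) = 0.90884 / 0.671671 = 1.353103.
  gamma(1) = phi_1 gamma(0) + c_1 = (-0.573)(1.353103) + (0.086) = -0.689328.
For k = 2 (> q): gamma(2) = phi_1 gamma(1) = (-0.573)(-0.689328) = 0.394985.
Therefore gamma(2) = 0.3950 (to 4 decimal places).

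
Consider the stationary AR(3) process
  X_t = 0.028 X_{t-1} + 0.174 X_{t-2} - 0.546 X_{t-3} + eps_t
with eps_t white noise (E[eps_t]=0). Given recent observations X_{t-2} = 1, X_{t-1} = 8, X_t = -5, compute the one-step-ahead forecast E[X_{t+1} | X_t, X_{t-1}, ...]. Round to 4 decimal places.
E[X_{t+1} \mid \mathcal F_t] = 0.7060

For an AR(p) model X_t = c + sum_i phi_i X_{t-i} + eps_t, the
one-step-ahead conditional mean is
  E[X_{t+1} | X_t, ...] = c + sum_i phi_i X_{t+1-i}.
Substitute known values:
  E[X_{t+1} | ...] = (0.028) * (-5) + (0.174) * (8) + (-0.546) * (1)
                   = 0.7060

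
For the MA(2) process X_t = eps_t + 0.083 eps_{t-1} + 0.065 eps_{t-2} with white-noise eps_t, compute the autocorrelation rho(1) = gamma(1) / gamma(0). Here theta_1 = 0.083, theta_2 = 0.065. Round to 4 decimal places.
\rho(1) = 0.0874

For an MA(q) process with theta_0 = 1, the autocovariance is
  gamma(k) = sigma^2 * sum_{i=0..q-k} theta_i * theta_{i+k},
and rho(k) = gamma(k) / gamma(0). Sigma^2 cancels.
  numerator   = (1)*(0.083) + (0.083)*(0.065) = 0.088395.
  denominator = (1)^2 + (0.083)^2 + (0.065)^2 = 1.011114.
  rho(1) = 0.088395 / 1.011114 = 0.0874.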